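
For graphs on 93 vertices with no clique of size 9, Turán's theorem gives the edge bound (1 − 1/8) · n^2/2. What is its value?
Turán density bound = (7/8) · 93^2/2 = 60543/16 ≈ 3783.9375

Turán's theorem: ex(n, K_{r+1}) is achieved by the complete r-partite Turán graph T(n, r) with parts as balanced as possible, and is at most (1 − 1/r) · n^2/2. For r = 8, n = 93: the density bound is (7/8) · 8649/2 = 60543/16 ≈ 3783.9375. The integer-valued extremum is e(T(93, 8)) = 3783, which is strictly less than the density bound 60543/16 since 8 ∤ 93 (the parts of T(93, 8) cannot all be equal).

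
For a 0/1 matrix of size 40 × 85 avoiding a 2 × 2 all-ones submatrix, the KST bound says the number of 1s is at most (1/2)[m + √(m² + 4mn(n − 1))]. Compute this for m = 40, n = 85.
z(40, 85; 2, 2) ≤ (1/2)[40 + √(40² + 4·40·85·84)] = (1/2)[40 + √1144000] = 554.7897

Kővári–Sós–Turán: let r_1, ..., r_40 be the row sums and z = Σ r_i the total number of 1s. Each pair of columns can share at most one row with both entries 1 (else a 2×2 all-ones block appears), so Σ_i C(r_i, 2) ≤ C(85, 2) = 3570. By convexity Σ_i C(r_i, 2) ≥ 40·C(z/40, 2) = z(z − 40)/(2·40), giving z² − 40z − 40·85·84 ≤ 0 and hence z ≤ (1/2)[40 + √(1600 + 4·285600)] = (1/2)[40 + √1144000] ≈ (1/2)(40 + 1069.5794) = 554.7897.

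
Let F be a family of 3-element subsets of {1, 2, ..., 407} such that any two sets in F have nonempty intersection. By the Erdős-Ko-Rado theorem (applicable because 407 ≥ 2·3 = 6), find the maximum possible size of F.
max |F| = C(406, 2) = 82215

Erdős-Ko-Rado (1961): when n ≥ 2k, max |F| = C(n−1, k−1). The bound is attained by the star {A : i ∈ A} for any fixed i ∈ [n]. Here C(407−1, 3−1) = C(406, 2) = 82215.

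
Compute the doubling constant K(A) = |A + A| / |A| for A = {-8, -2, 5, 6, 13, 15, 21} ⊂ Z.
K = |A + A| / |A| = 24/7

Enumerate A + A = {a + b : a, b ∈ A}. With |A| = 7, there are |A|^2 = 49 ordered sum pairs; collecting distinct values, A + A = {-16, -10, -4, -3, -2, 3, 4, 5, 7, 10, 11, 12, 13, 18, 19, 20, 21, 26, 27, 28, 30, 34, 36, 42}, so |A + A| = 24. Thus K = 24/7. For comparison, the minimum possible |A + A| over all 7-element sets is 2·7 − 1 = 13 (so min K = 13/7), attained only by arithmetic progressions.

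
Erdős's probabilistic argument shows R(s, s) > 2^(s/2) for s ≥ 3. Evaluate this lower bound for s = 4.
2^(4/2) = 4; so R(4, 4) > 4

Colour each edge of K_n uniformly at random with red/blue. The expected number of monochromatic K_4 is C(n, 4) · 2 · 2^(−C(4,2)). If C(n, 4) · 2^(1 − C(4,2)) < 1, then with positive probability no monochromatic K_4 exists, so R(4, 4) > n. The standard estimate C(n, 4) ≤ n^4/4! shows this inequality holds whenever n ≤ 2^(4/2) (since 4! · 2^(C(4,2) − 1) > 2^(4^2/2) ≥ n^4). Hence R(4, 4) > 2^(4/2) = 4.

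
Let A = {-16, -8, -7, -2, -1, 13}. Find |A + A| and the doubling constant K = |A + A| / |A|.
K = |A + A| / |A| = 19/6

Enumerate A + A = {a + b : a, b ∈ A}. With |A| = 6, there are |A|^2 = 36 ordered sum pairs; collecting distinct values, A + A = {-32, -24, -23, -18, -17, -16, -15, -14, -10, -9, -8, -4, -3, -2, 5, 6, 11, 12, 26}, so |A + A| = 19. Thus K = 19/6. For comparison, the minimum possible |A + A| over all 6-element sets is 2·6 − 1 = 11 (so min K = 11/6), attained only by arithmetic progressions.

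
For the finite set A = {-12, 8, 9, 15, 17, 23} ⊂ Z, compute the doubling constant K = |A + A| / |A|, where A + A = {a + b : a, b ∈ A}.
K = |A + A| / |A| = 20/6 = 10/3

Enumerate A + A = {a + b : a, b ∈ A}. With |A| = 6, there are |A|^2 = 36 ordered sum pairs; collecting distinct values, A + A = {-24, -4, -3, 3, 5, 11, 16, 17, 18, 23, 24, 25, 26, 30, 31, 32, 34, 38, 40, 46}, so |A + A| = 20. Thus K = 20/6 = 10/3. For comparison, the minimum possible |A + A| over all 6-element sets is 2·6 − 1 = 11 (so min K = 11/6), attained only by arithmetic progressions.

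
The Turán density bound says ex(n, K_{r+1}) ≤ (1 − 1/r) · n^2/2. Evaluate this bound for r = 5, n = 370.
Turán density bound = (4/5) · 370^2/2 = 54760

Turán's theorem: ex(n, K_{r+1}) is achieved by the complete r-partite Turán graph T(n, r) with parts as balanced as possible, and is at most (1 − 1/r) · n^2/2. For r = 5, n = 370: the density bound is (4/5) · 136900/2 = 54760. Since 5 ∣ 370, the Turán graph T(370, 5) has parts of equal size 74, and its edge count e(T(370, 5)) = 54760 attains the density bound exactly.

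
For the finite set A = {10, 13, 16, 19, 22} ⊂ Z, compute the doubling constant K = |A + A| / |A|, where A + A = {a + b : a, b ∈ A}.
K = |A + A| / |A| = 9/5

Enumerate A + A = {a + b : a, b ∈ A}. With |A| = 5, there are |A|^2 = 25 ordered sum pairs; collecting distinct values, A + A = {20, 23, 26, 29, 32, 35, 38, 41, 44}, so |A + A| = 9. Thus K = 9/5. Here |A + A| = 2|A| − 1 = 9, the minimum possible — so K = 9/5 is minimal, which holds iff A is an arithmetic progression.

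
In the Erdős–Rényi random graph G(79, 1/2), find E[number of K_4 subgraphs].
E[# K_4] = C(79, 4) · (1/2)^C(4, 2) = 1502501 / 2^6 = 23476.578125

For each 4-subset S of vertices (there are C(79, 4) = 1502501 such S), let X_S = 1 if S induces a K_4 (all C(4, 2) = 6 edges present). Then P(X_S = 1) = (1/2)^6 = 1/64. By linearity of expectation, E[# K_4] = C(79, 4) · (1/2)^6 = 1502501 / 64 = 23476.578125.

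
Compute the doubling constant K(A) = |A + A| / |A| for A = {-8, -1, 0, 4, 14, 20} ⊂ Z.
K = |A + A| / |A| = 21/6 = 7/2

Enumerate A + A = {a + b : a, b ∈ A}. With |A| = 6, there are |A|^2 = 36 ordered sum pairs; collecting distinct values, A + A = {-16, -9, -8, -4, -2, -1, 0, 3, 4, 6, 8, 12, 13, 14, 18, 19, 20, 24, 28, 34, 40}, so |A + A| = 21. Thus K = 21/6 = 7/2. For comparison, the minimum possible |A + A| over all 6-element sets is 2·6 − 1 = 11 (so min K = 11/6), attained only by arithmetic progressions.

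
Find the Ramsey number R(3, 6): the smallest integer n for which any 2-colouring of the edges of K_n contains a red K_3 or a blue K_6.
R(3, 6) = 18

Lower bound: an explicit 2-colouring of K_{17} (typically a Paley-type or other structured construction) avoids a red K_3 and a blue K_6, showing R(3, 6) > 17.
Upper bound: the simple Erdős–Szekeres recurrence only gives R(3, 6) ≤ 20; the tight bound R(3, 6) ≤ 18 requires a sharper case analysis (or computer search) of 2-colourings of K_{18}.
Hence R(3, 6) = 18.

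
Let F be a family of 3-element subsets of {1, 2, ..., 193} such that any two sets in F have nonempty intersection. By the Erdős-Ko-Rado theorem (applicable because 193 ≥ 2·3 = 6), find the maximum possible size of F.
max |F| = C(192, 2) = 18336

The Erdős-Ko-Rado theorem states: for n ≥ 2k, an intersecting family of k-subsets of an n-element set has size at most C(n − 1, k − 1), with equality for 'star' families {A ⊆ [n] : |A| = k, i ∈ A} (fix an element i). For n = 193, k = 3: C(192, 2) = 18336.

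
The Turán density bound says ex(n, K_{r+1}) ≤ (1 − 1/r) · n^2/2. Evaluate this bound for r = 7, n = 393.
Turán density bound = (6/7) · 393^2/2 = 463347/7 ≈ 66192.4286

Turán's theorem: ex(n, K_{r+1}) is achieved by the complete r-partite Turán graph T(n, r) with parts as balanced as possible, and is at most (1 − 1/r) · n^2/2. For r = 7, n = 393: the density bound is (6/7) · 154449/2 = 463347/7 ≈ 66192.4286. The integer-valued extremum is e(T(393, 7)) = 66192, which is strictly less than the density bound 463347/7 since 7 ∤ 393 (the parts of T(393, 7) cannot all be equal).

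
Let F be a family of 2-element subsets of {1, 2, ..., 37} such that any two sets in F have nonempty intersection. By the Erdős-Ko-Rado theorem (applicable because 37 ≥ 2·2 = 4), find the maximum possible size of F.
max |F| = C(36, 1) = 36

The Erdős-Ko-Rado theorem states: for n ≥ 2k, an intersecting family of k-subsets of an n-element set has size at most C(n − 1, k − 1), with equality for 'star' families {A ⊆ [n] : |A| = k, i ∈ A} (fix an element i). For n = 37, k = 2: C(36, 1) = 36.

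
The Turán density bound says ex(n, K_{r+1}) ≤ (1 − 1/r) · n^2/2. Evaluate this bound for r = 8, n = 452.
Turán density bound = (7/8) · 452^2/2 = 89383

Turán's theorem: ex(n, K_{r+1}) is achieved by the complete r-partite Turán graph T(n, r) with parts as balanced as possible, and is at most (1 − 1/r) · n^2/2. For r = 8, n = 452: the density bound is (7/8) · 204304/2 = 89383. The integer-valued extremum is e(T(452, 8)) = 89382, which is strictly less than the density bound 89383 since 8 ∤ 452 (the parts of T(452, 8) cannot all be equal).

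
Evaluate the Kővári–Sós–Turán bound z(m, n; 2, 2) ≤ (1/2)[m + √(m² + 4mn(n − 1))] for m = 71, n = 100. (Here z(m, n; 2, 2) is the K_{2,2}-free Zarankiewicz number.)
z(71, 100; 2, 2) ≤ (1/2)[71 + √(71² + 4·71·100·99)] = (1/2)[71 + √2816641] = 874.6426

Kővári–Sós–Turán: let r_1, ..., r_71 be the row sums and z = Σ r_i the total number of 1s. Each pair of columns can share at most one row with both entries 1 (else a 2×2 all-ones block appears), so Σ_i C(r_i, 2) ≤ C(100, 2) = 4950. By convexity Σ_i C(r_i, 2) ≥ 71·C(z/71, 2) = z(z − 71)/(2·71), giving z² − 71z − 71·100·99 ≤ 0 and hence z ≤ (1/2)[71 + √(5041 + 4·702900)] = (1/2)[71 + √2816641] ≈ (1/2)(71 + 1678.2851) = 874.6426.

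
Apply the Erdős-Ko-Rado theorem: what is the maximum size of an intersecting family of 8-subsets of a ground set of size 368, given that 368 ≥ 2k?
max |F| = C(367, 7) = 167970594291643

The Erdős-Ko-Rado theorem states: for n ≥ 2k, an intersecting family of k-subsets of an n-element set has size at most C(n − 1, k − 1), with equality for 'star' families {A ⊆ [n] : |A| = k, i ∈ A} (fix an element i). For n = 368, k = 8: C(367, 7) = 167970594291643.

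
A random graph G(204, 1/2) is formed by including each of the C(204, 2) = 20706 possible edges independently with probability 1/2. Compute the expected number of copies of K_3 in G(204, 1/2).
E[# K_3] = C(204, 3) · (1/2)^C(3, 2) = 1394204 / 2^3 = 348551/2 = 174275.5

For each 3-subset S of vertices (there are C(204, 3) = 1394204 such S), let X_S = 1 if S induces a K_3 (all C(3, 2) = 3 edges present). Then P(X_S = 1) = (1/2)^3 = 1/8. By linearity of expectation, E[# K_3] = C(204, 3) · (1/2)^3 = 1394204 / 8 = 348551/2 = 174275.5.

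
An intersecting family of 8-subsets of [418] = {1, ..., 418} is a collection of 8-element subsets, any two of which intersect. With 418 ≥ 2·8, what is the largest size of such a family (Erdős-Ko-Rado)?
max |F| = C(417, 7) = 413557952556528

The Erdős-Ko-Rado theorem states: for n ≥ 2k, an intersecting family of k-subsets of an n-element set has size at most C(n − 1, k − 1), with equality for 'star' families {A ⊆ [n] : |A| = k, i ∈ A} (fix an element i). For n = 418, k = 8: C(417, 7) = 413557952556528.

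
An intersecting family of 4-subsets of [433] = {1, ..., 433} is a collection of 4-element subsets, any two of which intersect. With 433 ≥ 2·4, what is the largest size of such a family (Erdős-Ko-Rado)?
max |F| = C(432, 3) = 13343760

The Erdős-Ko-Rado theorem states: for n ≥ 2k, an intersecting family of k-subsets of an n-element set has size at most C(n − 1, k − 1), with equality for 'star' families {A ⊆ [n] : |A| = k, i ∈ A} (fix an element i). For n = 433, k = 4: C(432, 3) = 13343760.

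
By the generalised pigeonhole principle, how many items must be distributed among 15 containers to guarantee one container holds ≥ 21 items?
n = (21 − 1)·15 + 1 = 301

By the generalised pigeonhole principle, to guarantee some box contains ≥ r objects we need more than (r − 1) · k objects total. Threshold: n = (r − 1) · k + 1. With r = 21 and k = 15: n = 20 · 15 + 1 = 300 + 1 = 301. For n = 300 = 20 · 15, we can put exactly 20 objects in every box, avoiding 21 in any single one — so 301 is tight.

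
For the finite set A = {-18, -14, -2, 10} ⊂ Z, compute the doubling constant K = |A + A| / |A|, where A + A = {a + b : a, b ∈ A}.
K = |A + A| / |A| = 9/4

Enumerate A + A = {a + b : a, b ∈ A}. With |A| = 4, there are |A|^2 = 16 ordered sum pairs; collecting distinct values, A + A = {-36, -32, -28, -20, -16, -8, -4, 8, 20}, so |A + A| = 9. Thus K = 9/4. For comparison, the minimum possible |A + A| over all 4-element sets is 2·4 − 1 = 7 (so min K = 7/4), attained only by arithmetic progressions.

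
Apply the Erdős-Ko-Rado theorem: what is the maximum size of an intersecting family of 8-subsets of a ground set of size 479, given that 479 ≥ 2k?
max |F| = C(478, 7) = 1082424920996760

The Erdős-Ko-Rado theorem states: for n ≥ 2k, an intersecting family of k-subsets of an n-element set has size at most C(n − 1, k − 1), with equality for 'star' families {A ⊆ [n] : |A| = k, i ∈ A} (fix an element i). For n = 479, k = 8: C(478, 7) = 1082424920996760.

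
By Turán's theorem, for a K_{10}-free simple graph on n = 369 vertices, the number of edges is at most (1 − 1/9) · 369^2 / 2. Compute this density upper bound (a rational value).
Turán density bound = (8/9) · 369^2/2 = 60516

Turán's theorem: ex(n, K_{r+1}) is achieved by the complete r-partite Turán graph T(n, r) with parts as balanced as possible, and is at most (1 − 1/r) · n^2/2. For r = 9, n = 369: the density bound is (8/9) · 136161/2 = 60516. Since 9 ∣ 369, the Turán graph T(369, 9) has parts of equal size 41, and its edge count e(T(369, 9)) = 60516 attains the density bound exactly.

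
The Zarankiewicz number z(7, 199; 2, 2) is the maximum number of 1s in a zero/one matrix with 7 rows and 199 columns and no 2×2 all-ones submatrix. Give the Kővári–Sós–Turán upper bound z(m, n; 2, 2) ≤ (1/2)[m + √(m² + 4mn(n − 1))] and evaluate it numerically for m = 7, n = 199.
z(7, 199; 2, 2) ≤ (1/2)[7 + √(7² + 4·7·199·198)] = (1/2)[7 + √1103305] = 528.6916

Kővári–Sós–Turán: let r_1, ..., r_7 be the row sums and z = Σ r_i the total number of 1s. Each pair of columns can share at most one row with both entries 1 (else a 2×2 all-ones block appears), so Σ_i C(r_i, 2) ≤ C(199, 2) = 19701. By convexity Σ_i C(r_i, 2) ≥ 7·C(z/7, 2) = z(z − 7)/(2·7), giving z² − 7z − 7·199·198 ≤ 0 and hence z ≤ (1/2)[7 + √(49 + 4·275814)] = (1/2)[7 + √1103305] ≈ (1/2)(7 + 1050.3833) = 528.6916.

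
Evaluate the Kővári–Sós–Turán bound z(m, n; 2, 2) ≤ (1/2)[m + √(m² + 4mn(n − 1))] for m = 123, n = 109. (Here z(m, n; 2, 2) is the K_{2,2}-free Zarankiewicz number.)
z(123, 109; 2, 2) ≤ (1/2)[123 + √(123² + 4·123·109·108)] = (1/2)[123 + √5806953] = 1266.381

Kővári–Sós–Turán: let r_1, ..., r_123 be the row sums and z = Σ r_i the total number of 1s. Each pair of columns can share at most one row with both entries 1 (else a 2×2 all-ones block appears), so Σ_i C(r_i, 2) ≤ C(109, 2) = 5886. By convexity Σ_i C(r_i, 2) ≥ 123·C(z/123, 2) = z(z − 123)/(2·123), giving z² − 123z − 123·109·108 ≤ 0 and hence z ≤ (1/2)[123 + √(15129 + 4·1447956)] = (1/2)[123 + √5806953] ≈ (1/2)(123 + 2409.762) = 1266.381.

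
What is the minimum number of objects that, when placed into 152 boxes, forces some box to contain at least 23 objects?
n = (23 − 1)·152 + 1 = 3345

By the generalised pigeonhole principle, to guarantee some box contains ≥ r objects we need more than (r − 1) · k objects total. Threshold: n = (r − 1) · k + 1. With r = 23 and k = 152: n = 22 · 152 + 1 = 3344 + 1 = 3345. For n = 3344 = 22 · 152, we can put exactly 22 objects in every box, avoiding 23 in any single one — so 3345 is tight.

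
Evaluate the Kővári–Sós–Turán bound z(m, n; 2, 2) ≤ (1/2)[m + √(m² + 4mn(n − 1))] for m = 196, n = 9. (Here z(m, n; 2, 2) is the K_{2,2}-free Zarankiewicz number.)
z(196, 9; 2, 2) ≤ (1/2)[196 + √(196² + 4·196·9·8)] = (1/2)[196 + √94864] = 252

Kővári–Sós–Turán: let r_1, ..., r_196 be the row sums and z = Σ r_i the total number of 1s. Each pair of columns can share at most one row with both entries 1 (else a 2×2 all-ones block appears), so Σ_i C(r_i, 2) ≤ C(9, 2) = 36. By convexity Σ_i C(r_i, 2) ≥ 196·C(z/196, 2) = z(z − 196)/(2·196), giving z² − 196z − 196·9·8 ≤ 0 and hence z ≤ (1/2)[196 + √(38416 + 4·14112)] = (1/2)[196 + √94864] ≈ (1/2)(196 + 308) = 252.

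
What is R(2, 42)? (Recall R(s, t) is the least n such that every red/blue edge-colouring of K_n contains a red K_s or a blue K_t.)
R(2, 42) = 42

R(2, k) = k for all k ≥ 2: in a 2-colouring of K_k, either some edge is red (a red K_2) or all edges are blue (a blue K_k). And K_{41} coloured all-blue has no blue K_42, so R(2, 42) > 41. Hence R(2, 42) = 42.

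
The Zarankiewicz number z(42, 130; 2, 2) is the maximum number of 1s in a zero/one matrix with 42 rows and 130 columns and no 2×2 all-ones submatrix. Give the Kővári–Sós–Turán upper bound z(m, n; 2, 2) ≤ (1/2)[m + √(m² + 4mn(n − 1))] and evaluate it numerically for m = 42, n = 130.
z(42, 130; 2, 2) ≤ (1/2)[42 + √(42² + 4·42·130·129)] = (1/2)[42 + √2819124] = 860.5124

Kővári–Sós–Turán: let r_1, ..., r_42 be the row sums and z = Σ r_i the total number of 1s. Each pair of columns can share at most one row with both entries 1 (else a 2×2 all-ones block appears), so Σ_i C(r_i, 2) ≤ C(130, 2) = 8385. By convexity Σ_i C(r_i, 2) ≥ 42·C(z/42, 2) = z(z − 42)/(2·42), giving z² − 42z − 42·130·129 ≤ 0 and hence z ≤ (1/2)[42 + √(1764 + 4·704340)] = (1/2)[42 + √2819124] ≈ (1/2)(42 + 1679.0247) = 860.5124.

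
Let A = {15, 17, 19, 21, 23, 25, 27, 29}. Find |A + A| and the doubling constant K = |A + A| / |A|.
K = |A + A| / |A| = 15/8

Enumerate A + A = {a + b : a, b ∈ A}. With |A| = 8, there are |A|^2 = 64 ordered sum pairs; collecting distinct values, A + A = {30, 32, 34, 36, 38, 40, 42, 44, 46, 48, 50, 52, 54, 56, 58}, so |A + A| = 15. Thus K = 15/8. Here |A + A| = 2|A| − 1 = 15, the minimum possible — so K = 15/8 is minimal, which holds iff A is an arithmetic progression.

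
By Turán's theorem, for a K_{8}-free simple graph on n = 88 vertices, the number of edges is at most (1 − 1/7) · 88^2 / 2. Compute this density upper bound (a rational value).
Turán density bound = (6/7) · 88^2/2 = 23232/7 ≈ 3318.8571

Turán's theorem: ex(n, K_{r+1}) is achieved by the complete r-partite Turán graph T(n, r) with parts as balanced as possible, and is at most (1 − 1/r) · n^2/2. For r = 7, n = 88: the density bound is (6/7) · 7744/2 = 23232/7 ≈ 3318.8571. The integer-valued extremum is e(T(88, 7)) = 3318, which is strictly less than the density bound 23232/7 since 7 ∤ 88 (the parts of T(88, 7) cannot all be equal).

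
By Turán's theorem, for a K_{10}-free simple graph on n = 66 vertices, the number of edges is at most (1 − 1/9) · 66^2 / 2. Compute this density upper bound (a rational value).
Turán density bound = (8/9) · 66^2/2 = 1936

Turán's theorem: ex(n, K_{r+1}) is achieved by the complete r-partite Turán graph T(n, r) with parts as balanced as possible, and is at most (1 − 1/r) · n^2/2. For r = 9, n = 66: the density bound is (8/9) · 4356/2 = 1936. The integer-valued extremum is e(T(66, 9)) = 1935, which is strictly less than the density bound 1936 since 9 ∤ 66 (the parts of T(66, 9) cannot all be equal).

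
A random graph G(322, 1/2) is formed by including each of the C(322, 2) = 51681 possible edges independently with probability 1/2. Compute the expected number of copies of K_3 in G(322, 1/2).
E[# K_3] = C(322, 3) · (1/2)^C(3, 2) = 5512640 / 2^3 = 689080

For each 3-subset S of vertices (there are C(322, 3) = 5512640 such S), let X_S = 1 if S induces a K_3 (all C(3, 2) = 3 edges present). Then P(X_S = 1) = (1/2)^3 = 1/8. By linearity of expectation, E[# K_3] = C(322, 3) · (1/2)^3 = 5512640 / 8 = 689080.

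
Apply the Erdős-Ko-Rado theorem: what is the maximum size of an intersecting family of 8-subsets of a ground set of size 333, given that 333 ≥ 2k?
max |F| = C(332, 7) = 82772214646616

Erdős-Ko-Rado (1961): when n ≥ 2k, max |F| = C(n−1, k−1). The bound is attained by the star {A : i ∈ A} for any fixed i ∈ [n]. Here C(333−1, 8−1) = C(332, 7) = 82772214646616.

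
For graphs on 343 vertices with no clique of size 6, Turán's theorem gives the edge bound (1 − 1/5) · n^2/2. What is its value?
Turán density bound = (4/5) · 343^2/2 = 235298/5 ≈ 47059.6

Turán's theorem: ex(n, K_{r+1}) is achieved by the complete r-partite Turán graph T(n, r) with parts as balanced as possible, and is at most (1 − 1/r) · n^2/2. For r = 5, n = 343: the density bound is (4/5) · 117649/2 = 235298/5 ≈ 47059.6. The integer-valued extremum is e(T(343, 5)) = 47059, which is strictly less than the density bound 235298/5 since 5 ∤ 343 (the parts of T(343, 5) cannot all be equal).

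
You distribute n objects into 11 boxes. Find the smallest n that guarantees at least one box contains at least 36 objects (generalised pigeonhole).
n = (36 − 1)·11 + 1 = 386

By the generalised pigeonhole principle, to guarantee some box contains ≥ r objects we need more than (r − 1) · k objects total. Threshold: n = (r − 1) · k + 1. With r = 36 and k = 11: n = 35 · 11 + 1 = 385 + 1 = 386. For n = 385 = 35 · 11, we can put exactly 35 objects in every box, avoiding 36 in any single one — so 386 is tight.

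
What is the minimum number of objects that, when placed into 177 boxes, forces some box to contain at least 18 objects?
n = (18 − 1)·177 + 1 = 3010

By the generalised pigeonhole principle, to guarantee some box contains ≥ r objects we need more than (r − 1) · k objects total. Threshold: n = (r − 1) · k + 1. With r = 18 and k = 177: n = 17 · 177 + 1 = 3009 + 1 = 3010. For n = 3009 = 17 · 177, we can put exactly 17 objects in every box, avoiding 18 in any single one — so 3010 is tight.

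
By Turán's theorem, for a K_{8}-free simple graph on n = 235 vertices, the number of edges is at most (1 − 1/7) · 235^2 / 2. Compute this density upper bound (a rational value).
Turán density bound = (6/7) · 235^2/2 = 165675/7 ≈ 23667.8571

Turán's theorem: ex(n, K_{r+1}) is achieved by the complete r-partite Turán graph T(n, r) with parts as balanced as possible, and is at most (1 − 1/r) · n^2/2. For r = 7, n = 235: the density bound is (6/7) · 55225/2 = 165675/7 ≈ 23667.8571. The integer-valued extremum is e(T(235, 7)) = 23667, which is strictly less than the density bound 165675/7 since 7 ∤ 235 (the parts of T(235, 7) cannot all be equal).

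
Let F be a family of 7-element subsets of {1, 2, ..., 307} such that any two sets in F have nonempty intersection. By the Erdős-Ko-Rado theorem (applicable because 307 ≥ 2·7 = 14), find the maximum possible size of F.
max |F| = C(306, 6) = 1085371516236

Erdős-Ko-Rado (1961): when n ≥ 2k, max |F| = C(n−1, k−1). The bound is attained by the star {A : i ∈ A} for any fixed i ∈ [n]. Here C(307−1, 7−1) = C(306, 6) = 1085371516236.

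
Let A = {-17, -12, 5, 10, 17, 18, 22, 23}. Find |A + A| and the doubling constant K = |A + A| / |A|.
K = |A + A| / |A| = 29/8

Enumerate A + A = {a + b : a, b ∈ A}. With |A| = 8, there are |A|^2 = 64 ordered sum pairs; collecting distinct values, A + A = {-34, -29, -24, -12, -7, -2, 0, 1, 5, 6, 10, 11, 15, 20, 22, 23, 27, 28, 32, 33, 34, 35, 36, 39, 40, 41, 44, 45, 46}, so |A + A| = 29. Thus K = 29/8. For comparison, the minimum possible |A + A| over all 8-element sets is 2·8 − 1 = 15 (so min K = 15/8), attained only by arithmetic progressions.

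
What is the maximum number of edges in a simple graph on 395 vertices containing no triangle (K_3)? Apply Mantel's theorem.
ex(395, K_3) = ⌊395^2/4⌋ = 39006

Mantel (1907): a triangle-free graph on n vertices has at most ⌊n^2/4⌋ edges, with equality for the complete bipartite graph K_{⌊n/2⌋, ⌈n/2⌉}. For n = 395: ⌊395^2/4⌋ = ⌊156025/4⌋ = 39006. The extremal graph is K_{197, 198}, which has 197·198 = 39006 edges.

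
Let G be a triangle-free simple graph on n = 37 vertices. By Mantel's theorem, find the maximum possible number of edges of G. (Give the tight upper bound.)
ex(37, K_3) = ⌊37^2/4⌋ = 342

Mantel (1907): a triangle-free graph on n vertices has at most ⌊n^2/4⌋ edges, with equality for the complete bipartite graph K_{⌊n/2⌋, ⌈n/2⌉}. For n = 37: ⌊37^2/4⌋ = ⌊1369/4⌋ = 342. The extremal graph is K_{18, 19}, which has 18·19 = 342 edges.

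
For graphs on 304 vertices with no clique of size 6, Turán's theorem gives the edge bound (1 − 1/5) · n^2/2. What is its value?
Turán density bound = (4/5) · 304^2/2 = 184832/5 ≈ 36966.4

Turán's theorem: ex(n, K_{r+1}) is achieved by the complete r-partite Turán graph T(n, r) with parts as balanced as possible, and is at most (1 − 1/r) · n^2/2. For r = 5, n = 304: the density bound is (4/5) · 92416/2 = 184832/5 ≈ 36966.4. The integer-valued extremum is e(T(304, 5)) = 36966, which is strictly less than the density bound 184832/5 since 5 ∤ 304 (the parts of T(304, 5) cannot all be equal).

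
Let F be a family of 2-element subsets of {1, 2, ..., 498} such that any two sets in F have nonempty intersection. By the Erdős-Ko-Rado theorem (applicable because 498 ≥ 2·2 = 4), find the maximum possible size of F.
max |F| = C(497, 1) = 497

Erdős-Ko-Rado (1961): when n ≥ 2k, max |F| = C(n−1, k−1). The bound is attained by the star {A : i ∈ A} for any fixed i ∈ [n]. Here C(498−1, 2−1) = C(497, 1) = 497.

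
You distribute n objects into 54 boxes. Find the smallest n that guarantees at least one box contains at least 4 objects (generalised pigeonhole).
n = (4 − 1)·54 + 1 = 163

By the generalised pigeonhole principle, to guarantee some box contains ≥ r objects we need more than (r − 1) · k objects total. Threshold: n = (r − 1) · k + 1. With r = 4 and k = 54: n = 3 · 54 + 1 = 162 + 1 = 163. For n = 162 = 3 · 54, we can put exactly 3 objects in every box, avoiding 4 in any single one — so 163 is tight.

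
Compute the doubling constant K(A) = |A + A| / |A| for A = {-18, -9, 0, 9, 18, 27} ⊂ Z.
K = |A + A| / |A| = 11/6

Enumerate A + A = {a + b : a, b ∈ A}. With |A| = 6, there are |A|^2 = 36 ordered sum pairs; collecting distinct values, A + A = {-36, -27, -18, -9, 0, 9, 18, 27, 36, 45, 54}, so |A + A| = 11. Thus K = 11/6. Here |A + A| = 2|A| − 1 = 11, the minimum possible — so K = 11/6 is minimal, which holds iff A is an arithmetic progression.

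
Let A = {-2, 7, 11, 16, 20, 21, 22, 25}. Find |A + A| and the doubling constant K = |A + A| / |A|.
K = |A + A| / |A| = 27/8

Enumerate A + A = {a + b : a, b ∈ A}. With |A| = 8, there are |A|^2 = 64 ordered sum pairs; collecting distinct values, A + A = {-4, 5, 9, 14, 18, 19, 20, 22, 23, 27, 28, 29, 31, 32, 33, 36, 37, 38, 40, 41, 42, 43, 44, 45, 46, 47, 50}, so |A + A| = 27. Thus K = 27/8. For comparison, the minimum possible |A + A| over all 8-element sets is 2·8 − 1 = 15 (so min K = 15/8), attained only by arithmetic progressions.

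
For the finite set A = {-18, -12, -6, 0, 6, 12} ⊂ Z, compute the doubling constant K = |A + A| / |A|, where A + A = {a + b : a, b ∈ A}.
K = |A + A| / |A| = 11/6

Enumerate A + A = {a + b : a, b ∈ A}. With |A| = 6, there are |A|^2 = 36 ordered sum pairs; collecting distinct values, A + A = {-36, -30, -24, -18, -12, -6, 0, 6, 12, 18, 24}, so |A + A| = 11. Thus K = 11/6. Here |A + A| = 2|A| − 1 = 11, the minimum possible — so K = 11/6 is minimal, which holds iff A is an arithmetic progression.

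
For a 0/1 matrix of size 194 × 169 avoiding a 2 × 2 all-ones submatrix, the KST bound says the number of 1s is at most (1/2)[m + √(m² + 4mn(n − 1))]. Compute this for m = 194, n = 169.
z(194, 169; 2, 2) ≤ (1/2)[194 + √(194² + 4·194·169·168)] = (1/2)[194 + √22069828] = 2445.9268

Kővári–Sós–Turán: let r_1, ..., r_194 be the row sums and z = Σ r_i the total number of 1s. Each pair of columns can share at most one row with both entries 1 (else a 2×2 all-ones block appears), so Σ_i C(r_i, 2) ≤ C(169, 2) = 14196. By convexity Σ_i C(r_i, 2) ≥ 194·C(z/194, 2) = z(z − 194)/(2·194), giving z² − 194z − 194·169·168 ≤ 0 and hence z ≤ (1/2)[194 + √(37636 + 4·5508048)] = (1/2)[194 + √22069828] ≈ (1/2)(194 + 4697.8536) = 2445.9268.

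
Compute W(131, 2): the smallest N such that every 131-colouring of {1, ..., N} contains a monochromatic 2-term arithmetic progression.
W(131, 2) = 131 + 1 = 132

A 2-term AP is any pair of integers, so a monochromatic 2-AP exists iff some colour is used at least twice. With 131 colours, the colouring i ↦ i on {1, ..., 131} uses each colour once, avoiding any monochromatic pair, so W(131, 2) > 131. For {1, ..., 132}, pigeonhole forces two integers of the same colour, which form a monochromatic 2-AP. Hence W(131, 2) = 132.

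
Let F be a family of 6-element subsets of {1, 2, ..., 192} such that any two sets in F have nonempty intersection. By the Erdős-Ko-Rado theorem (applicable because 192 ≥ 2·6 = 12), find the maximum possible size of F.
max |F| = C(191, 5) = 2009402703

Erdős-Ko-Rado (1961): when n ≥ 2k, max |F| = C(n−1, k−1). The bound is attained by the star {A : i ∈ A} for any fixed i ∈ [n]. Here C(192−1, 6−1) = C(191, 5) = 2009402703.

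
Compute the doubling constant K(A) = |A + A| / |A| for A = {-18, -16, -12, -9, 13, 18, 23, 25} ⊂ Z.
K = |A + A| / |A| = 33/8

Enumerate A + A = {a + b : a, b ∈ A}. With |A| = 8, there are |A|^2 = 64 ordered sum pairs; collecting distinct values, A + A = {-36, -34, -32, -30, -28, -27, -25, -24, -21, -18, -5, -3, 0, 1, 2, 4, 5, 6, 7, 9, 11, 13, 14, 16, 26, 31, 36, 38, 41, 43, 46, 48, 50}, so |A + A| = 33. Thus K = 33/8. For comparison, the minimum possible |A + A| over all 8-element sets is 2·8 − 1 = 15 (so min K = 15/8), attained only by arithmetic progressions.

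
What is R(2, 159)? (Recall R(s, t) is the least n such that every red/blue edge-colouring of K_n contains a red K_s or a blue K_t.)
R(2, 159) = 159

R(2, k) = k for all k ≥ 2: in a 2-colouring of K_k, either some edge is red (a red K_2) or all edges are blue (a blue K_k). And K_{158} coloured all-blue has no blue K_159, so R(2, 159) > 158. Hence R(2, 159) = 159.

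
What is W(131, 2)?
W(131, 2) = 131 + 1 = 132

A 2-term AP is any pair of integers, so a monochromatic 2-AP exists iff some colour is used at least twice. With 131 colours, the colouring i ↦ i on {1, ..., 131} uses each colour once, avoiding any monochromatic pair, so W(131, 2) > 131. For {1, ..., 132}, pigeonhole forces two integers of the same colour, which form a monochromatic 2-AP. Hence W(131, 2) = 132.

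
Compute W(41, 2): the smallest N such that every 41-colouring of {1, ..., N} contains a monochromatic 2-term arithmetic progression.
W(41, 2) = 41 + 1 = 42

A 2-term AP is any pair of integers, so a monochromatic 2-AP exists iff some colour is used at least twice. With 41 colours, the colouring i ↦ i on {1, ..., 41} uses each colour once, avoiding any monochromatic pair, so W(41, 2) > 41. For {1, ..., 42}, pigeonhole forces two integers of the same colour, which form a monochromatic 2-AP. Hence W(41, 2) = 42.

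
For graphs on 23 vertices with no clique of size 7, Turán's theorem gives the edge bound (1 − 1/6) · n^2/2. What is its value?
Turán density bound = (5/6) · 23^2/2 = 2645/12 ≈ 220.4167

Turán's theorem: ex(n, K_{r+1}) is achieved by the complete r-partite Turán graph T(n, r) with parts as balanced as possible, and is at most (1 − 1/r) · n^2/2. For r = 6, n = 23: the density bound is (5/6) · 529/2 = 2645/12 ≈ 220.4167. The integer-valued extremum is e(T(23, 6)) = 220, which is strictly less than the density bound 2645/12 since 6 ∤ 23 (the parts of T(23, 6) cannot all be equal).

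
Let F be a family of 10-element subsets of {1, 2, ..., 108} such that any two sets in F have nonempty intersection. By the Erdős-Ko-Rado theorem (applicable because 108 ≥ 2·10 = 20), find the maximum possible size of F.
max |F| = C(107, 9) = 3585446225075

The Erdős-Ko-Rado theorem states: for n ≥ 2k, an intersecting family of k-subsets of an n-element set has size at most C(n − 1, k − 1), with equality for 'star' families {A ⊆ [n] : |A| = k, i ∈ A} (fix an element i). For n = 108, k = 10: C(107, 9) = 3585446225075.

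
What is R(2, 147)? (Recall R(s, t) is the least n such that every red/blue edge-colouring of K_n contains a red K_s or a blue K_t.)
R(2, 147) = 147

R(2, k) = k for all k ≥ 2: in a 2-colouring of K_k, either some edge is red (a red K_2) or all edges are blue (a blue K_k). And K_{146} coloured all-blue has no blue K_147, so R(2, 147) > 146. Hence R(2, 147) = 147.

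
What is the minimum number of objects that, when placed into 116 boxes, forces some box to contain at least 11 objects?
n = (11 − 1)·116 + 1 = 1161

By the generalised pigeonhole principle, to guarantee some box contains ≥ r objects we need more than (r − 1) · k objects total. Threshold: n = (r − 1) · k + 1. With r = 11 and k = 116: n = 10 · 116 + 1 = 1160 + 1 = 1161. For n = 1160 = 10 · 116, we can put exactly 10 objects in every box, avoiding 11 in any single one — so 1161 is tight.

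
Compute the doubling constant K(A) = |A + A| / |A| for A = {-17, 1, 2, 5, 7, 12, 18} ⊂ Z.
K = |A + A| / |A| = 26/7

Enumerate A + A = {a + b : a, b ∈ A}. With |A| = 7, there are |A|^2 = 49 ordered sum pairs; collecting distinct values, A + A = {-34, -16, -15, -12, -10, -5, 1, 2, 3, 4, 6, 7, 8, 9, 10, 12, 13, 14, 17, 19, 20, 23, 24, 25, 30, 36}, so |A + A| = 26. Thus K = 26/7. For comparison, the minimum possible |A + A| over all 7-element sets is 2·7 − 1 = 13 (so min K = 13/7), attained only by arithmetic progressions.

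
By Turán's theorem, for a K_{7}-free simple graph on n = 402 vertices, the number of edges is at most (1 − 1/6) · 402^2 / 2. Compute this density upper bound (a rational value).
Turán density bound = (5/6) · 402^2/2 = 67335

Turán's theorem: ex(n, K_{r+1}) is achieved by the complete r-partite Turán graph T(n, r) with parts as balanced as possible, and is at most (1 − 1/r) · n^2/2. For r = 6, n = 402: the density bound is (5/6) · 161604/2 = 67335. Since 6 ∣ 402, the Turán graph T(402, 6) has parts of equal size 67, and its edge count e(T(402, 6)) = 67335 attains the density bound exactly.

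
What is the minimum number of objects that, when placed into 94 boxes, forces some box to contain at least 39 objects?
n = (39 − 1)·94 + 1 = 3573

By the generalised pigeonhole principle, to guarantee some box contains ≥ r objects we need more than (r − 1) · k objects total. Threshold: n = (r − 1) · k + 1. With r = 39 and k = 94: n = 38 · 94 + 1 = 3572 + 1 = 3573. For n = 3572 = 38 · 94, we can put exactly 38 objects in every box, avoiding 39 in any single one — so 3573 is tight.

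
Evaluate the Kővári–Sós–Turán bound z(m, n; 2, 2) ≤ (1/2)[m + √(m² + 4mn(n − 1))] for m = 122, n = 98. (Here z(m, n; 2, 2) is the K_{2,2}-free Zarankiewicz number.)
z(122, 98; 2, 2) ≤ (1/2)[122 + √(122² + 4·122·98·97)] = (1/2)[122 + √4653812] = 1139.6348

Kővári–Sós–Turán: let r_1, ..., r_122 be the row sums and z = Σ r_i the total number of 1s. Each pair of columns can share at most one row with both entries 1 (else a 2×2 all-ones block appears), so Σ_i C(r_i, 2) ≤ C(98, 2) = 4753. By convexity Σ_i C(r_i, 2) ≥ 122·C(z/122, 2) = z(z − 122)/(2·122), giving z² − 122z − 122·98·97 ≤ 0 and hence z ≤ (1/2)[122 + √(14884 + 4·1159732)] = (1/2)[122 + √4653812] ≈ (1/2)(122 + 2157.2696) = 1139.6348.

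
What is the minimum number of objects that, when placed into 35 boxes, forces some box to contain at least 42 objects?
n = (42 − 1)·35 + 1 = 1436

By the generalised pigeonhole principle, to guarantee some box contains ≥ r objects we need more than (r − 1) · k objects total. Threshold: n = (r − 1) · k + 1. With r = 42 and k = 35: n = 41 · 35 + 1 = 1435 + 1 = 1436. For n = 1435 = 41 · 35, we can put exactly 41 objects in every box, avoiding 42 in any single one — so 1436 is tight.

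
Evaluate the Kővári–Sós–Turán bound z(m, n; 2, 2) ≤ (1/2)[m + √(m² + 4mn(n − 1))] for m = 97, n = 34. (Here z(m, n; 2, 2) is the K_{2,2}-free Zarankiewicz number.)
z(97, 34; 2, 2) ≤ (1/2)[97 + √(97² + 4·97·34·33)] = (1/2)[97 + √444745] = 381.946

Kővári–Sós–Turán: let r_1, ..., r_97 be the row sums and z = Σ r_i the total number of 1s. Each pair of columns can share at most one row with both entries 1 (else a 2×2 all-ones block appears), so Σ_i C(r_i, 2) ≤ C(34, 2) = 561. By convexity Σ_i C(r_i, 2) ≥ 97·C(z/97, 2) = z(z − 97)/(2·97), giving z² − 97z − 97·34·33 ≤ 0 and hence z ≤ (1/2)[97 + √(9409 + 4·108834)] = (1/2)[97 + √444745] ≈ (1/2)(97 + 666.892) = 381.946.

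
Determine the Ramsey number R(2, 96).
R(2, 96) = 96

R(2, k) = k for all k ≥ 2: in a 2-colouring of K_k, either some edge is red (a red K_2) or all edges are blue (a blue K_k). And K_{95} coloured all-blue has no blue K_96, so R(2, 96) > 95. Hence R(2, 96) = 96.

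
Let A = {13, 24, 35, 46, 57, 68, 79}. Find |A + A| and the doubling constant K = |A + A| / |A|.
K = |A + A| / |A| = 13/7

Enumerate A + A = {a + b : a, b ∈ A}. With |A| = 7, there are |A|^2 = 49 ordered sum pairs; collecting distinct values, A + A = {26, 37, 48, 59, 70, 81, 92, 103, 114, 125, 136, 147, 158}, so |A + A| = 13. Thus K = 13/7. Here |A + A| = 2|A| − 1 = 13, the minimum possible — so K = 13/7 is minimal, which holds iff A is an arithmetic progression.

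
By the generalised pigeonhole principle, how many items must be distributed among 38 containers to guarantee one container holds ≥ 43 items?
n = (43 − 1)·38 + 1 = 1597

By the generalised pigeonhole principle, to guarantee some box contains ≥ r objects we need more than (r − 1) · k objects total. Threshold: n = (r − 1) · k + 1. With r = 43 and k = 38: n = 42 · 38 + 1 = 1596 + 1 = 1597. For n = 1596 = 42 · 38, we can put exactly 42 objects in every box, avoiding 43 in any single one — so 1597 is tight.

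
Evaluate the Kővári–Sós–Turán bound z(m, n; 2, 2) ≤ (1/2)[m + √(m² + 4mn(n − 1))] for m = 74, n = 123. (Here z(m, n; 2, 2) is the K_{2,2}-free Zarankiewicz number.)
z(74, 123; 2, 2) ≤ (1/2)[74 + √(74² + 4·74·123·122)] = (1/2)[74 + √4447252] = 1091.4254

Kővári–Sós–Turán: let r_1, ..., r_74 be the row sums and z = Σ r_i the total number of 1s. Each pair of columns can share at most one row with both entries 1 (else a 2×2 all-ones block appears), so Σ_i C(r_i, 2) ≤ C(123, 2) = 7503. By convexity Σ_i C(r_i, 2) ≥ 74·C(z/74, 2) = z(z − 74)/(2·74), giving z² − 74z − 74·123·122 ≤ 0 and hence z ≤ (1/2)[74 + √(5476 + 4·1110444)] = (1/2)[74 + √4447252] ≈ (1/2)(74 + 2108.8509) = 1091.4254.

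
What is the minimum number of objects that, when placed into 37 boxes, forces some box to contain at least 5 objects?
n = (5 − 1)·37 + 1 = 149

By the generalised pigeonhole principle, to guarantee some box contains ≥ r objects we need more than (r − 1) · k objects total. Threshold: n = (r − 1) · k + 1. With r = 5 and k = 37: n = 4 · 37 + 1 = 148 + 1 = 149. For n = 148 = 4 · 37, we can put exactly 4 objects in every box, avoiding 5 in any single one — so 149 is tight.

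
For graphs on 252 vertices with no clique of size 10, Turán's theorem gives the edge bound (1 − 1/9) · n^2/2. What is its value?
Turán density bound = (8/9) · 252^2/2 = 28224

Turán's theorem: ex(n, K_{r+1}) is achieved by the complete r-partite Turán graph T(n, r) with parts as balanced as possible, and is at most (1 − 1/r) · n^2/2. For r = 9, n = 252: the density bound is (8/9) · 63504/2 = 28224. Since 9 ∣ 252, the Turán graph T(252, 9) has parts of equal size 28, and its edge count e(T(252, 9)) = 28224 attains the density bound exactly.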